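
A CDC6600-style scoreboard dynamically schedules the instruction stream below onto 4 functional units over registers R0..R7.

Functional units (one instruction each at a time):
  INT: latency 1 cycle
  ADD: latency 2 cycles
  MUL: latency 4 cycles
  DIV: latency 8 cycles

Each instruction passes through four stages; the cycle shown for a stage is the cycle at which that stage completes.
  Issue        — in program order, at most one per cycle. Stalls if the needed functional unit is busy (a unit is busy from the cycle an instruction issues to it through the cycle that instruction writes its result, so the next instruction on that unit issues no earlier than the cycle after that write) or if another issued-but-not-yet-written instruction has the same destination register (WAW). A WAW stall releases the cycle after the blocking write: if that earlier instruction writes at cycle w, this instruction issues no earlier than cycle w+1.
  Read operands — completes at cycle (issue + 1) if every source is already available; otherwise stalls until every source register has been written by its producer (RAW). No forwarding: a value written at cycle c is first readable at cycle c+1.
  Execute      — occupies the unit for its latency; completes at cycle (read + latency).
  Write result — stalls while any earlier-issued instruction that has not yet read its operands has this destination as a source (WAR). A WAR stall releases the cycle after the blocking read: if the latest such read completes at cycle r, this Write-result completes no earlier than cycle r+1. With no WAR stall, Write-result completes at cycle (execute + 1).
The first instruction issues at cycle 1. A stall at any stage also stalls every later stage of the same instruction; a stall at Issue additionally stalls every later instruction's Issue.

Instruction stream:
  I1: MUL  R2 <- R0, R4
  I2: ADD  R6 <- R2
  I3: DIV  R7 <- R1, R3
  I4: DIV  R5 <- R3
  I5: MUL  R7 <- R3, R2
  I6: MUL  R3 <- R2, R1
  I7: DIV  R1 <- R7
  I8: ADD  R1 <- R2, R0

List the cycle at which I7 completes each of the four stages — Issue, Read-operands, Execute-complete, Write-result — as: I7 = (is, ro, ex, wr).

I1: IS=1 RO=2 EX=6 WR=7
I2: IS=2 RO=8 EX=10 WR=11  [RAW R2: wait I1 write@7]
I3: IS=3 RO=4 EX=12 WR=13
I4: IS=14 RO=15 EX=23 WR=24  [struct: DIV busy until I3 writes@13]
I5: IS=15 RO=16 EX=20 WR=21
I6: IS=22 RO=23 EX=27 WR=28  [struct: MUL busy until I5 writes@21]
I7: IS=25 RO=26 EX=34 WR=35  [struct: DIV busy until I4 writes@24]
I8: IS=36 RO=37 EX=39 WR=40  [WAW R1: wait I7 write@35]

I7 = (25, 26, 34, 35)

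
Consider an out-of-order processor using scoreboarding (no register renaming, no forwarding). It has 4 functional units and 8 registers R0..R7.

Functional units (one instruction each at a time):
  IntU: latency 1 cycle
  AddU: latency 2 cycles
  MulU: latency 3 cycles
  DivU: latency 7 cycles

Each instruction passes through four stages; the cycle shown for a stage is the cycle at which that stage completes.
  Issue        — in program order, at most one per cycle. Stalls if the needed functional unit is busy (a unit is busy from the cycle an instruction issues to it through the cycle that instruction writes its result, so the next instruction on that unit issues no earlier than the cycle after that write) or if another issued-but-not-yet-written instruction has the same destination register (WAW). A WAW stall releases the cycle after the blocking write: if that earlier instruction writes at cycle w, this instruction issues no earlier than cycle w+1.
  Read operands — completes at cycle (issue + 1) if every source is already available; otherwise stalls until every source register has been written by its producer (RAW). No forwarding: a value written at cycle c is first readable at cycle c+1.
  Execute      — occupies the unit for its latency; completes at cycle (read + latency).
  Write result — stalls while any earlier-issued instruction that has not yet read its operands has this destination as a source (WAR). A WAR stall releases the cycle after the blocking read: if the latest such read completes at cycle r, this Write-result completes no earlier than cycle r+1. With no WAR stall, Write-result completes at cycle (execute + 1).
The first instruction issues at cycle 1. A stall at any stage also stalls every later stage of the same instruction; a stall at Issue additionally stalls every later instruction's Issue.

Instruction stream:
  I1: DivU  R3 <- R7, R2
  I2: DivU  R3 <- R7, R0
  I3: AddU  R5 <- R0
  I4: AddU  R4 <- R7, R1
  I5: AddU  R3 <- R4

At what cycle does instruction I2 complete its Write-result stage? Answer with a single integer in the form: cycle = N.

cycle 1: I1 issues→DivU
cycle 2: I1 reads
cycle 9: I1 exec-done
cycle 10: I1 writes R3
cycle 11: I2 issues→DivU
cycle 12: I2 reads, I3 issues→AddU
cycle 13: I3 reads
cycle 15: I3 exec-done
cycle 16: I3 writes R5
cycle 17: I4 issues→AddU
cycle 18: I4 reads
cycle 19: I2 exec-done
cycle 20: I2 writes R3, I4 exec-done
cycle 21: I4 writes R4
cycle 22: I5 issues→AddU
cycle 23: I5 reads
cycle 25: I5 exec-done
cycle 26: I5 writes R3

cycle = 20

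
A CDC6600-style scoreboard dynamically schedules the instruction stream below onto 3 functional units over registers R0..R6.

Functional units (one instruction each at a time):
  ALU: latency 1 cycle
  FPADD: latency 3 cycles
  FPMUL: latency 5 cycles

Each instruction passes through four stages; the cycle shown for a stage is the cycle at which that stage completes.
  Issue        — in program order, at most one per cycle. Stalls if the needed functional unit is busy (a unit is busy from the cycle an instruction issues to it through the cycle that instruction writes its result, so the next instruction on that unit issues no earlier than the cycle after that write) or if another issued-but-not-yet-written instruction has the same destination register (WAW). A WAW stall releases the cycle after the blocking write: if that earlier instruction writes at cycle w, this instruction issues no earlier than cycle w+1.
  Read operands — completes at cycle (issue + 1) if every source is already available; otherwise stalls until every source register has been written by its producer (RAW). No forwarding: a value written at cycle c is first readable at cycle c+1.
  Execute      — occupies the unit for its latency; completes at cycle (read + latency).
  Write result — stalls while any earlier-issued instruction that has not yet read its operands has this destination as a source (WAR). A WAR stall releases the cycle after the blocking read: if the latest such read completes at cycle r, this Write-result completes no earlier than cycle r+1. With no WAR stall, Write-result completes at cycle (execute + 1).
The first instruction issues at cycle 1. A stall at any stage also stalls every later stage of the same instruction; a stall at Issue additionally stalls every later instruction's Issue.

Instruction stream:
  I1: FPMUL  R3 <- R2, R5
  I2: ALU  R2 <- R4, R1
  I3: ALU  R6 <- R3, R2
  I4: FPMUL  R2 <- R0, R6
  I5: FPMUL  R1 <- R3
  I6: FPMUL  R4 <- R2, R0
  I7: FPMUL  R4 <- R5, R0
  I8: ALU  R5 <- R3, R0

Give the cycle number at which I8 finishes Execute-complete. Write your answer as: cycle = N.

cycle = 38

c1: I1 dispatched to FPMUL
c2: I1 operands ready | I2 dispatched to ALU
c3: I2 operands ready
c4: I2 complete
c5: R2←I2
c6: I3 dispatched to ALU
c7: I1 complete
c8: R3←I1
c9: I3 operands ready | I4 dispatched to FPMUL
c10: I3 complete
c11: R6←I3
c12: I4 operands ready
c17: I4 complete
c18: R2←I4
c19: I5 dispatched to FPMUL
c20: I5 operands ready
c25: I5 complete
c26: R1←I5
c27: I6 dispatched to FPMUL
c28: I6 operands ready
c33: I6 complete
c34: R4←I6
c35: I7 dispatched to FPMUL
c36: I7 operands ready | I8 dispatched to ALU
c37: I8 operands ready
c38: I8 complete
c39: R5←I8
c41: I7 complete
c42: R4←I7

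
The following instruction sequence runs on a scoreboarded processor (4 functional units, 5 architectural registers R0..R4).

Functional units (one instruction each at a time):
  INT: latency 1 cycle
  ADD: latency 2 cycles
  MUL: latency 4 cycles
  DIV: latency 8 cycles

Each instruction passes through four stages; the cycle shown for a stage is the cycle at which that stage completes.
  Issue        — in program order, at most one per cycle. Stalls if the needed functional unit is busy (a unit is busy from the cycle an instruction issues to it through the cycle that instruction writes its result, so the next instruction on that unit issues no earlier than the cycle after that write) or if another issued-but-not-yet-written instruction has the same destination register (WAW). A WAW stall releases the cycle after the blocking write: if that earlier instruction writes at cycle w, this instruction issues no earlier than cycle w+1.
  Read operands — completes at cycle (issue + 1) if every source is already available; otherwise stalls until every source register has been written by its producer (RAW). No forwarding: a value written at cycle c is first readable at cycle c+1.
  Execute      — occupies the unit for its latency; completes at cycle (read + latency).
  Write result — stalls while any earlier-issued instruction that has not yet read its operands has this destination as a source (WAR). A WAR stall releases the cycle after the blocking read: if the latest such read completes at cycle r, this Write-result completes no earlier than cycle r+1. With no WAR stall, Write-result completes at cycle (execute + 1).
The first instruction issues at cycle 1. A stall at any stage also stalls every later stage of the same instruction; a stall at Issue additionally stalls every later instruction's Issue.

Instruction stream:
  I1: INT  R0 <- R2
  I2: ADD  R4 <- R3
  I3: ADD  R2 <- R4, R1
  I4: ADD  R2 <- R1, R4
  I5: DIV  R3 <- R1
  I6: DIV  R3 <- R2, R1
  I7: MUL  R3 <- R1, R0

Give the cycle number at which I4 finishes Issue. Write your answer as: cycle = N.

cycle 1: I1→INT
cycle 2: I1 RO | I2→ADD
cycle 3: I1 EX | I2 RO
cycle 4: I1 WR R0
cycle 5: I2 EX
cycle 6: I2 WR R4
cycle 7: I3→ADD
cycle 8: I3 RO
cycle 10: I3 EX
cycle 11: I3 WR R2
cycle 12: I4→ADD
cycle 13: I4 RO | I5→DIV
cycle 14: I5 RO
cycle 15: I4 EX
cycle 16: I4 WR R2
cycle 22: I5 EX
cycle 23: I5 WR R3
cycle 24: I6→DIV
cycle 25: I6 RO
cycle 33: I6 EX
cycle 34: I6 WR R3
cycle 35: I7→MUL
cycle 36: I7 RO
cycle 40: I7 EX
cycle 41: I7 WR R3

cycle = 12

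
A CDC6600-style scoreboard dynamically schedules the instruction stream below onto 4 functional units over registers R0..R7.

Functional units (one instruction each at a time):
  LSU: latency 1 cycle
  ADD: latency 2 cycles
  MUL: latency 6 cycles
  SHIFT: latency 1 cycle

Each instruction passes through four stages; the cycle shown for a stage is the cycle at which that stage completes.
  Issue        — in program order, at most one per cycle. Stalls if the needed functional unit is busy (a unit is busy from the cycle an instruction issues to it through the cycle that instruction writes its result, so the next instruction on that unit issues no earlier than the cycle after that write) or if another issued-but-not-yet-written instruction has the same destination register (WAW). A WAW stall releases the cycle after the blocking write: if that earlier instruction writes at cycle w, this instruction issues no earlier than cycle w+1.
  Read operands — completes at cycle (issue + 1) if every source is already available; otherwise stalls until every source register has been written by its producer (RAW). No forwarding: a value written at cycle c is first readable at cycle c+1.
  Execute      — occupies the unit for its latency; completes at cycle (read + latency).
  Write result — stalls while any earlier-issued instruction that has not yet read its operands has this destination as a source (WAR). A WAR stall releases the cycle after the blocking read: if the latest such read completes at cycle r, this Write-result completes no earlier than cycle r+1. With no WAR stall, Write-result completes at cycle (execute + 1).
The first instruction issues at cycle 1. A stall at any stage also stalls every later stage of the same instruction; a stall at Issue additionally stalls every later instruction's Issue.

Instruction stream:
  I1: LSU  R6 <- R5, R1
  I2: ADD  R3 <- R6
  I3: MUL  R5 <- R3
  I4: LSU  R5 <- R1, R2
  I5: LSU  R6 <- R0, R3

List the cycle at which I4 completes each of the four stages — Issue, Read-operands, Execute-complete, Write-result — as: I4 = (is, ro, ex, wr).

t=1  issue I1 (LSU)
t=2  I1 read-ops, issue I2 (ADD)
t=3  I1 finished on LSU, issue I3 (MUL)
t=4  I1→R6
t=5  I2 read-ops
t=7  I2 finished on ADD
t=8  I2→R3
t=9  I3 read-ops
t=15  I3 finished on MUL
t=16  I3→R5
t=17  issue I4 (LSU)
t=18  I4 read-ops
t=19  I4 finished on LSU
t=20  I4→R5
t=21  issue I5 (LSU)
t=22  I5 read-ops
t=23  I5 finished on LSU
t=24  I5→R6

I4 = (17, 18, 19, 20)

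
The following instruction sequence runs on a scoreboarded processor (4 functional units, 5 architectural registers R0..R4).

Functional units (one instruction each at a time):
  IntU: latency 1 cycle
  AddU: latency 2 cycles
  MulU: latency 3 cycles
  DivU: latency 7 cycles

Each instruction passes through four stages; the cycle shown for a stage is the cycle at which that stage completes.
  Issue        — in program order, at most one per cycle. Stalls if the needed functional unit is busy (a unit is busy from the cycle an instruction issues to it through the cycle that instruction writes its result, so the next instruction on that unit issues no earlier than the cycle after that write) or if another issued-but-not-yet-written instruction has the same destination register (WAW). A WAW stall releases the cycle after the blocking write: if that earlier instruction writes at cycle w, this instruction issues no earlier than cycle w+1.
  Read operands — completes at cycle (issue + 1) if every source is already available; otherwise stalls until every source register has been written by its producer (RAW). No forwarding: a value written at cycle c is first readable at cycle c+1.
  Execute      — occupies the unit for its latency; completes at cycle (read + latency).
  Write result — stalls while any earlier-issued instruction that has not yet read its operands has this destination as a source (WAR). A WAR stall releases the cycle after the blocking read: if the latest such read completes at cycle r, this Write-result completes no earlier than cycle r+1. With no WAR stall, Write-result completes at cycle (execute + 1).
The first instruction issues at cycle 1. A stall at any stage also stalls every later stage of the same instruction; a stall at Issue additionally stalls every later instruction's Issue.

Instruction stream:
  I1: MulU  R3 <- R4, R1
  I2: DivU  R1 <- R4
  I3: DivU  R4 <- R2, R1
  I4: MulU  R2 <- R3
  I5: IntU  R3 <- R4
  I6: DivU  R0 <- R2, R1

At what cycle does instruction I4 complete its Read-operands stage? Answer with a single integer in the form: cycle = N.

  I1 | 1 | 2 | 5 | 6
  I2 | 2 | 3 | 10 | 11
  I3 | 12 | 13 | 20 | 21   struct: DivU busy until I2 writes@11
  I4 | 13 | 14 | 17 | 18
  I5 | 14 | 22 | 23 | 24   RAW R4: wait I3 write@21
  I6 | 22 | 23 | 30 | 31   struct: DivU busy until I3 writes@21

cycle = 14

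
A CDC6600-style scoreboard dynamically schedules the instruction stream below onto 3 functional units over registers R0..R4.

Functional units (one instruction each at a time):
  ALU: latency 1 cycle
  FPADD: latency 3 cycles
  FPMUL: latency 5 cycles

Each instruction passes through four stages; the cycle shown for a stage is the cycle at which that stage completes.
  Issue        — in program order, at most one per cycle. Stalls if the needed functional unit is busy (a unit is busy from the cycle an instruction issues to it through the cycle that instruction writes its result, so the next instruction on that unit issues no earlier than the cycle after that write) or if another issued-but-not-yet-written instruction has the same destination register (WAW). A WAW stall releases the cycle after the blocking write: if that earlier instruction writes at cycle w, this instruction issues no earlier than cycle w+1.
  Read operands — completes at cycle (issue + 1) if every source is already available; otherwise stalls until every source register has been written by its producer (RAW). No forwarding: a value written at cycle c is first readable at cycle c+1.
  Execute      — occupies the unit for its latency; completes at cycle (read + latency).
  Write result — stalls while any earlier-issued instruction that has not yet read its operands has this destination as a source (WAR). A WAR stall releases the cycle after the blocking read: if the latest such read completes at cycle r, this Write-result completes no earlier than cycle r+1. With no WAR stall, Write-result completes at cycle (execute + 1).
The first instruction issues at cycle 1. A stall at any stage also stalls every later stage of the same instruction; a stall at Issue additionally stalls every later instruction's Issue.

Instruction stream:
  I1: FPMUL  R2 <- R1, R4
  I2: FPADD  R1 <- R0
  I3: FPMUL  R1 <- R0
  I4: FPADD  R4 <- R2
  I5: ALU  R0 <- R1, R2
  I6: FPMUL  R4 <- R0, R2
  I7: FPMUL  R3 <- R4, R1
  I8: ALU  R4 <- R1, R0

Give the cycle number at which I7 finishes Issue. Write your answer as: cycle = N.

cycle 1: issue I1 (FPMUL)
cycle 2: I1 read-ops; issue I2 (FPADD)
cycle 3: I2 read-ops
cycle 6: I2 finished on FPADD
cycle 7: I1 finished on FPMUL; I2→R1
cycle 8: I1→R2
cycle 9: issue I3 (FPMUL)
cycle 10: I3 read-ops; issue I4 (FPADD)
cycle 11: I4 read-ops; issue I5 (ALU)
cycle 14: I4 finished on FPADD
cycle 15: I3 finished on FPMUL; I4→R4
cycle 16: I3→R1
cycle 17: I5 read-ops; issue I6 (FPMUL)
cycle 18: I5 finished on ALU
cycle 19: I5→R0
cycle 20: I6 read-ops
cycle 25: I6 finished on FPMUL
cycle 26: I6→R4
cycle 27: issue I7 (FPMUL)
cycle 28: I7 read-ops; issue I8 (ALU)
cycle 29: I8 read-ops
cycle 30: I8 finished on ALU
cycle 31: I8→R4
cycle 33: I7 finished on FPMUL
cycle 34: I7→R3

cycle = 27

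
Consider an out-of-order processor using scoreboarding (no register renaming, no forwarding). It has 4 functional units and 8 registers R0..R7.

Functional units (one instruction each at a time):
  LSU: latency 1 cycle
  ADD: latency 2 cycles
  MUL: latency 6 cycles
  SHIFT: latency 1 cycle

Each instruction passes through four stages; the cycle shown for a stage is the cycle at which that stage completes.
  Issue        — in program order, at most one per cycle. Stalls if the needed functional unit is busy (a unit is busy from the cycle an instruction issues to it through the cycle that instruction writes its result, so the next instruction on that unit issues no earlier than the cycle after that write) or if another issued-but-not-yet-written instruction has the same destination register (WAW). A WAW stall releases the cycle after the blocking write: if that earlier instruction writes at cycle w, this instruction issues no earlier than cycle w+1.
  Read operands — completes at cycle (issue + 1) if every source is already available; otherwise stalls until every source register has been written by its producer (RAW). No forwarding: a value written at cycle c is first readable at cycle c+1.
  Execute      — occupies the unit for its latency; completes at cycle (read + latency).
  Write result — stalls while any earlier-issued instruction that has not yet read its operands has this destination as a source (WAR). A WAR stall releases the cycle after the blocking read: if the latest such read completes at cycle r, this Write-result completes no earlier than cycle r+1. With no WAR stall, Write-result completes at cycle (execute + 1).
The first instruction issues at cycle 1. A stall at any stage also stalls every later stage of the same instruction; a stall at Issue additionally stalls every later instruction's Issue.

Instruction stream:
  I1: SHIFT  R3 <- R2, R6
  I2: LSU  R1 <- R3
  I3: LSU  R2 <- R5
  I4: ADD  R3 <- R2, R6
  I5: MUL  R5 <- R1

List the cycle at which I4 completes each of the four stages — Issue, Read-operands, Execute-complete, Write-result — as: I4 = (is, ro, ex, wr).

[1] I1 dispatched to SHIFT
[2] I1 operands ready, I2 dispatched to LSU
[3] I1 complete
[4] R3←I1
[5] I2 operands ready
[6] I2 complete
[7] R1←I2
[8] I3 dispatched to LSU
[9] I3 operands ready, I4 dispatched to ADD
[10] I3 complete, I5 dispatched to MUL
[11] R2←I3, I5 operands ready
[12] I4 operands ready
[14] I4 complete
[15] R3←I4
[17] I5 complete
[18] R5←I5

I4 = (9, 12, 14, 15)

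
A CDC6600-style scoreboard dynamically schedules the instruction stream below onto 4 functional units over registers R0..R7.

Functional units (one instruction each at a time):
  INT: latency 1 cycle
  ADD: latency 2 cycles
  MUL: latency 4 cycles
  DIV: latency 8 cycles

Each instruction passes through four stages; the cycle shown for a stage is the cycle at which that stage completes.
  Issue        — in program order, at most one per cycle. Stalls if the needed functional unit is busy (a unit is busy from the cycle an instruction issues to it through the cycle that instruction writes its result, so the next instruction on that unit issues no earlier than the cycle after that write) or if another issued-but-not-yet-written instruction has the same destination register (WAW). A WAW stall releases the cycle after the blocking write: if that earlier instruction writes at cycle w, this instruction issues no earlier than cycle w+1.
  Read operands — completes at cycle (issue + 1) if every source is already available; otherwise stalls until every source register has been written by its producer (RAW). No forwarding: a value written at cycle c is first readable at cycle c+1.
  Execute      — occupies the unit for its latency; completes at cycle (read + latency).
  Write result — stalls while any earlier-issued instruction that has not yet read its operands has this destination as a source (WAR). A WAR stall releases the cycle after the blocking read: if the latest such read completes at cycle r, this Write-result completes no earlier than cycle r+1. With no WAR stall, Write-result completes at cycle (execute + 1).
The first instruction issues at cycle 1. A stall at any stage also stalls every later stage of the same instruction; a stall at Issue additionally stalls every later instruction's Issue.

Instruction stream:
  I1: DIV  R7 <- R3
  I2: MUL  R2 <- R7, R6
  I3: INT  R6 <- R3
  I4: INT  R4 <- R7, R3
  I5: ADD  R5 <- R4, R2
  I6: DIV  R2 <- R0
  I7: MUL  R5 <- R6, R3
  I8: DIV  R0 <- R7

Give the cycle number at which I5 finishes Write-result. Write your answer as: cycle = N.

cycle = 21

I1 -> (1, 2, 10, 11)
I2 -> (2, 12, 16, 17)  // RAW R7: wait I1 write@11
I3 -> (3, 4, 5, 13)  // WAR R6: wait I2 read@12
I4 -> (14, 15, 16, 17)  // struct: INT busy until I3 writes@13
I5 -> (15, 18, 20, 21)  // RAW R4: wait I4 write@17, RAW R2: wait I2 write@17
I6 -> (18, 19, 27, 28)  // WAW R2: wait I2 write@17
I7 -> (22, 23, 27, 28)  // WAW R5: wait I5 write@21
I8 -> (29, 30, 38, 39)  // struct: DIV busy until I6 writes@28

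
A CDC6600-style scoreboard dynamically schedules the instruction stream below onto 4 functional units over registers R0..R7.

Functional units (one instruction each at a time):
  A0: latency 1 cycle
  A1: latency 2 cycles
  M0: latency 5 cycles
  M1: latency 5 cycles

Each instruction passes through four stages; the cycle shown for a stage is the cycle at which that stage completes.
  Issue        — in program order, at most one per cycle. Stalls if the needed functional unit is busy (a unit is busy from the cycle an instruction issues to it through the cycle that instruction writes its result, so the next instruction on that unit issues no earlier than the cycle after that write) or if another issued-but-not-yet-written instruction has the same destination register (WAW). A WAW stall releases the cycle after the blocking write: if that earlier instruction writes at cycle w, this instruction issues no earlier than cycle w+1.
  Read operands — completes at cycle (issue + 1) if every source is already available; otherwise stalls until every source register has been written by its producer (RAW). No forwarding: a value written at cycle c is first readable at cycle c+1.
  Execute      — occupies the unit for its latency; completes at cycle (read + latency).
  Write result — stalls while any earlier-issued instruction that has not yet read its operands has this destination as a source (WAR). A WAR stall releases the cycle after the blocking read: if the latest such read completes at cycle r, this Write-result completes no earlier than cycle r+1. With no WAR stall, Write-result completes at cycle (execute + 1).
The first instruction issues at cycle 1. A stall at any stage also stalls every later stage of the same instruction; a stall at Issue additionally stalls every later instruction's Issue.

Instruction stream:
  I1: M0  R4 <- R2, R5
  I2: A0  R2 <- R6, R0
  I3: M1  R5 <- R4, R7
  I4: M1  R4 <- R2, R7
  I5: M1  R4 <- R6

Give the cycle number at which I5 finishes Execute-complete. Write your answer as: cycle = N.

cycle 1: I1 issues→M0
cycle 2: I1 reads; I2 issues→A0
cycle 3: I2 reads; I3 issues→M1
cycle 4: I2 exec-done
cycle 5: I2 writes R2
cycle 7: I1 exec-done
cycle 8: I1 writes R4
cycle 9: I3 reads
cycle 14: I3 exec-done
cycle 15: I3 writes R5
cycle 16: I4 issues→M1
cycle 17: I4 reads
cycle 22: I4 exec-done
cycle 23: I4 writes R4
cycle 24: I5 issues→M1
cycle 25: I5 reads
cycle 30: I5 exec-done
cycle 31: I5 writes R4

cycle = 30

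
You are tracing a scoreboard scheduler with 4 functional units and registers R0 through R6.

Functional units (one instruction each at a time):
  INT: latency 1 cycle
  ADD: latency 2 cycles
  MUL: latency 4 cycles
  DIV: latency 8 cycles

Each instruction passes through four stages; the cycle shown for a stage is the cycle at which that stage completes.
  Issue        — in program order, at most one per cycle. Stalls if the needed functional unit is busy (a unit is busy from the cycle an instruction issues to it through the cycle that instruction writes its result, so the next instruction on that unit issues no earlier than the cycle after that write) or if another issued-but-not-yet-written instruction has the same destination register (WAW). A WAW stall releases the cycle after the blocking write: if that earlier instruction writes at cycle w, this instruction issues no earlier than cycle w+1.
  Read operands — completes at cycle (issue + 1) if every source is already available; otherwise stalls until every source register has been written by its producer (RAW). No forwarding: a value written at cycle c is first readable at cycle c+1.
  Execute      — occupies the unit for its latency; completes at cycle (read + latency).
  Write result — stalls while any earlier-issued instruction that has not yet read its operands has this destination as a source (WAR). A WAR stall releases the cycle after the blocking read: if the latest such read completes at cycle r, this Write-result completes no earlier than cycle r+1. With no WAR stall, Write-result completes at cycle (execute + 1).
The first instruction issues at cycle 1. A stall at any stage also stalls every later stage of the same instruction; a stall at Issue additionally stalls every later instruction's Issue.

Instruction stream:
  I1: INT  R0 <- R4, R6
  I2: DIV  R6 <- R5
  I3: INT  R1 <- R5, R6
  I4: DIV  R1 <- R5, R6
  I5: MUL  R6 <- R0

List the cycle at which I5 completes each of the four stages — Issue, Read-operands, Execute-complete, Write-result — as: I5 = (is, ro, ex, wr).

I1  is:1  ro:2  ex:3  wr:4
I2  is:2  ro:3  ex:11  wr:12
I3  is:5  ro:13  ex:14  wr:15  — struct: INT busy until I1 writes@4, RAW R6: wait I2 write@12
I4  is:16  ro:17  ex:25  wr:26  — WAW R1: wait I3 write@15
I5  is:17  ro:18  ex:22  wr:23

I5 = (17, 18, 22, 23)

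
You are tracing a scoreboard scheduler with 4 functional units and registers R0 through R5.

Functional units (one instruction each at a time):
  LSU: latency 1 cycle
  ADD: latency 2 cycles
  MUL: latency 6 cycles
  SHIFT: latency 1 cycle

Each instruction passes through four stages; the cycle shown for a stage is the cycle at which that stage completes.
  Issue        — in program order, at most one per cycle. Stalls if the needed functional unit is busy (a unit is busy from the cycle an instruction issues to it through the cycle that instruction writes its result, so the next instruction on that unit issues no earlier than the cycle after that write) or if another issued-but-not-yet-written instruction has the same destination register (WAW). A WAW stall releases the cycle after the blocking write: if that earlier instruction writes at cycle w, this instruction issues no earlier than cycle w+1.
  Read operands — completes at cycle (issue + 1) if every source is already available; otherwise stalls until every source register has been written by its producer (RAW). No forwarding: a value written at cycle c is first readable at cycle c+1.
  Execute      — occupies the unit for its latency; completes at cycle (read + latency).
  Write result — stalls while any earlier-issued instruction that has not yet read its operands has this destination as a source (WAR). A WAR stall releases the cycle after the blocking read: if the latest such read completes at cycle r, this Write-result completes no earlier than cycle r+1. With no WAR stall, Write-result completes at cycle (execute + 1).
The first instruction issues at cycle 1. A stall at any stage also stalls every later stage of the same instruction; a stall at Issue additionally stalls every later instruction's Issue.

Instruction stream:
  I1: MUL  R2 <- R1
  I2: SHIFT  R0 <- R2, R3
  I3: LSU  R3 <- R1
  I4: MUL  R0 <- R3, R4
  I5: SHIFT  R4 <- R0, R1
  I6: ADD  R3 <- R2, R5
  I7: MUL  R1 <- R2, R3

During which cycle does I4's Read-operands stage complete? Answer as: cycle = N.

t=1  I1 issues→MUL
t=2  I1 reads | I2 issues→SHIFT
t=3  I3 issues→LSU
t=4  I3 reads
t=5  I3 exec-done
t=8  I1 exec-done
t=9  I1 writes R2
t=10  I2 reads
t=11  I2 exec-done | I3 writes R3
t=12  I2 writes R0
t=13  I4 issues→MUL
t=14  I4 reads | I5 issues→SHIFT
t=15  I6 issues→ADD
t=16  I6 reads
t=18  I6 exec-done
t=19  I6 writes R3
t=20  I4 exec-done
t=21  I4 writes R0
t=22  I5 reads | I7 issues→MUL
t=23  I5 exec-done | I7 reads
t=24  I5 writes R4
t=29  I7 exec-done
t=30  I7 writes R1

cycle = 14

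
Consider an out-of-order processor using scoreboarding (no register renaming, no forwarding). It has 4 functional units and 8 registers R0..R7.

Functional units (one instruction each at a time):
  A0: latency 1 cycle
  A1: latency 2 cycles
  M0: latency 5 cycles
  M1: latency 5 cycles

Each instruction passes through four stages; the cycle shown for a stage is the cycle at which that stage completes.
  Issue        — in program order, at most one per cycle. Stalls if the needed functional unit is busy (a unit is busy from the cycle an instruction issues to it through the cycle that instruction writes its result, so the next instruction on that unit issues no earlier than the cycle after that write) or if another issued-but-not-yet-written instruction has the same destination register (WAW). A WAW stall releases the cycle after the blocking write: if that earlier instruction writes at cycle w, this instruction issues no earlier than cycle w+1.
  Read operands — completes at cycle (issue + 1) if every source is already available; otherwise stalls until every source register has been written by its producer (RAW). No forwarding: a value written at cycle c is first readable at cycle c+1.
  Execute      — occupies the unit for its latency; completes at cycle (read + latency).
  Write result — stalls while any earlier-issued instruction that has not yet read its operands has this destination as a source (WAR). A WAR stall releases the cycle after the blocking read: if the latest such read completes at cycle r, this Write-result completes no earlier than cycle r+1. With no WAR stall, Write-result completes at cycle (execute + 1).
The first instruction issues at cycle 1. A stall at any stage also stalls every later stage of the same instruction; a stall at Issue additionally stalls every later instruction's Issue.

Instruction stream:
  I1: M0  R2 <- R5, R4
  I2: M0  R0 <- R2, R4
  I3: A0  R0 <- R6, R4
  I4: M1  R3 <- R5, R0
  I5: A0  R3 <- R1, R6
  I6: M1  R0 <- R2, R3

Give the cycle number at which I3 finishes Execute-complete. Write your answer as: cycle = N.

cycle = 19

t=1  issue I1 (M0)
t=2  I1 read-ops
t=7  I1 finished on M0
t=8  I1→R2
t=9  issue I2 (M0)
t=10  I2 read-ops
t=15  I2 finished on M0
t=16  I2→R0
t=17  issue I3 (A0)
t=18  I3 read-ops | issue I4 (M1)
t=19  I3 finished on A0
t=20  I3→R0
t=21  I4 read-ops
t=26  I4 finished on M1
t=27  I4→R3
t=28  issue I5 (A0)
t=29  I5 read-ops | issue I6 (M1)
t=30  I5 finished on A0
t=31  I5→R3
t=32  I6 read-ops
t=37  I6 finished on M1
t=38  I6→R0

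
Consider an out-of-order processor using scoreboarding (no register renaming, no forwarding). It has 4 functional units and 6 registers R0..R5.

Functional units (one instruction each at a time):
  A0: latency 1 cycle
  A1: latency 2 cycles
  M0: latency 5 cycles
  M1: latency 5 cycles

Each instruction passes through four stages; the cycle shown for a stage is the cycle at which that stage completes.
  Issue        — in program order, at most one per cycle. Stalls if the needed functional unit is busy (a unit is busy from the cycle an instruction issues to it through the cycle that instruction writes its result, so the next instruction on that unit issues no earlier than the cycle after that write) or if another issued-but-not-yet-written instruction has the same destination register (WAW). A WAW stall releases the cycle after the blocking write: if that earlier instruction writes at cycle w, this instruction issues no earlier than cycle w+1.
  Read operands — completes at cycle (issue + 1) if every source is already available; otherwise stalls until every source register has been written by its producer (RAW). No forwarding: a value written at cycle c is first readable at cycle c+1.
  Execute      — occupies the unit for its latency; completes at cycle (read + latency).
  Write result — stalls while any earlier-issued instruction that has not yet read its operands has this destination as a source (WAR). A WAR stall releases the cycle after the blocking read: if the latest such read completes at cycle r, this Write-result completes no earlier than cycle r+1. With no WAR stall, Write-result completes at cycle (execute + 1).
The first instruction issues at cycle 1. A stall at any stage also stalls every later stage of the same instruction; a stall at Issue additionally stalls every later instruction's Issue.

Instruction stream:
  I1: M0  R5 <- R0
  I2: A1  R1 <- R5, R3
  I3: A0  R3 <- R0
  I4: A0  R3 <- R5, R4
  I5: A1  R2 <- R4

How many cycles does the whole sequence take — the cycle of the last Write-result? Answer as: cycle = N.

cycle 1: I1→M0
cycle 2: I1 RO, I2→A1
cycle 3: I3→A0
cycle 4: I3 RO
cycle 5: I3 EX
cycle 7: I1 EX
cycle 8: I1 WR R5
cycle 9: I2 RO
cycle 10: I3 WR R3
cycle 11: I2 EX, I4→A0
cycle 12: I2 WR R1, I4 RO
cycle 13: I4 EX, I5→A1
cycle 14: I4 WR R3, I5 RO
cycle 16: I5 EX
cycle 17: I5 WR R2

cycle = 17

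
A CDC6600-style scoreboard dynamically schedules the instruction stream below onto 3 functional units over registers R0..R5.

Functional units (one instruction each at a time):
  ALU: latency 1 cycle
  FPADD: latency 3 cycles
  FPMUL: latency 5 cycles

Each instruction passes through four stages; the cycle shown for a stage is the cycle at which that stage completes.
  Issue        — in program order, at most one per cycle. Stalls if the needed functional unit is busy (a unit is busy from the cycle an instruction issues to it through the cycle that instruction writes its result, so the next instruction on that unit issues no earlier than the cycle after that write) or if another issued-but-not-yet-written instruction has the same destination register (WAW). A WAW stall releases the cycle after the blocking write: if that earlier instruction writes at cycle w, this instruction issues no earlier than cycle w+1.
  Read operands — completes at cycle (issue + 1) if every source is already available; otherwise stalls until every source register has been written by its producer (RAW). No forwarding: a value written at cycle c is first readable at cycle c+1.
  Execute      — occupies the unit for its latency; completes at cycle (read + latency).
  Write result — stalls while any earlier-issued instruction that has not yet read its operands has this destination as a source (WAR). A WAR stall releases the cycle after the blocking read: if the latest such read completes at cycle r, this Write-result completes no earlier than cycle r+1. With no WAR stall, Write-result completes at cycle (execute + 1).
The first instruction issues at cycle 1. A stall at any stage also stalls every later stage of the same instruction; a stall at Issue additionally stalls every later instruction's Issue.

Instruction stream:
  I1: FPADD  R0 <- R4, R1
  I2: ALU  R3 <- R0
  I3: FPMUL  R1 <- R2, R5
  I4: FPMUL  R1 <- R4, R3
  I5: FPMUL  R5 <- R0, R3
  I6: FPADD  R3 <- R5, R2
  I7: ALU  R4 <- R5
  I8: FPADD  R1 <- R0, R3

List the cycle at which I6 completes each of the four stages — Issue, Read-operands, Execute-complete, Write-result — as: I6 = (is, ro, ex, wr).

I6 = (20, 27, 30, 31)

t=1  I1 issues→FPADD
t=2  I1 reads · I2 issues→ALU
t=3  I3 issues→FPMUL
t=4  I3 reads
t=5  I1 exec-done
t=6  I1 writes R0
t=7  I2 reads
t=8  I2 exec-done
t=9  I2 writes R3 · I3 exec-done
t=10  I3 writes R1
t=11  I4 issues→FPMUL
t=12  I4 reads
t=17  I4 exec-done
t=18  I4 writes R1
t=19  I5 issues→FPMUL
t=20  I5 reads · I6 issues→FPADD
t=21  I7 issues→ALU
t=25  I5 exec-done
t=26  I5 writes R5
t=27  I6 reads · I7 reads
t=28  I7 exec-done
t=29  I7 writes R4
t=30  I6 exec-done
t=31  I6 writes R3
t=32  I8 issues→FPADD
t=33  I8 reads
t=36  I8 exec-done
t=37  I8 writes R1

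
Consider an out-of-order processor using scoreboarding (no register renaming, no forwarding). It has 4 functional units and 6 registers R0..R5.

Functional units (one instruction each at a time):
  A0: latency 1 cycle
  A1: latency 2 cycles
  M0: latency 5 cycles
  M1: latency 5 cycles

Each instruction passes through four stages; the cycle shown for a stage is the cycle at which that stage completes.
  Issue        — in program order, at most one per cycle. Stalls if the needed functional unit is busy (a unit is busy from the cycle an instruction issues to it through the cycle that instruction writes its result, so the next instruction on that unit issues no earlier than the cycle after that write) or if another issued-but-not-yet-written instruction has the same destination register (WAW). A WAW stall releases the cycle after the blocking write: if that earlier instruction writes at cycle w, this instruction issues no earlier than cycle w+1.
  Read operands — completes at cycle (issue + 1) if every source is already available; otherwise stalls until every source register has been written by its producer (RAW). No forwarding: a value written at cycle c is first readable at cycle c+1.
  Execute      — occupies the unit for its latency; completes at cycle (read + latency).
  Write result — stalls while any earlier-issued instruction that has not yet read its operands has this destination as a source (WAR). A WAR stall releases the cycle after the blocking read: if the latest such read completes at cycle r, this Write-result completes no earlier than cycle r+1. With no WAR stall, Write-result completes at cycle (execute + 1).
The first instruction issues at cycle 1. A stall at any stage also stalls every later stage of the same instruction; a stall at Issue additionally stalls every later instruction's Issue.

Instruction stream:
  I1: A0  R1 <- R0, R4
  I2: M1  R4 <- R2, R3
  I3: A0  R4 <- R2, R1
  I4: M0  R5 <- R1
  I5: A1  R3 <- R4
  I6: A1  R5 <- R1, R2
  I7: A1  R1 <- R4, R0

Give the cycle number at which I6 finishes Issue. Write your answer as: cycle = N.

t=1  I1 issues→A0
t=2  I1 reads, I2 issues→M1
t=3  I1 exec-done, I2 reads
t=4  I1 writes R1
t=8  I2 exec-done
t=9  I2 writes R4
t=10  I3 issues→A0
t=11  I3 reads, I4 issues→M0
t=12  I3 exec-done, I4 reads, I5 issues→A1
t=13  I3 writes R4
t=14  I5 reads
t=16  I5 exec-done
t=17  I4 exec-done, I5 writes R3
t=18  I4 writes R5
t=19  I6 issues→A1
t=20  I6 reads
t=22  I6 exec-done
t=23  I6 writes R5
t=24  I7 issues→A1
t=25  I7 reads
t=27  I7 exec-done
t=28  I7 writes R1

cycle = 19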